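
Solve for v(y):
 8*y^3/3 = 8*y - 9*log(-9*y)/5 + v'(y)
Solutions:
 v(y) = C1 + 2*y^4/3 - 4*y^2 + 9*y*log(-y)/5 + 9*y*(-1 + 2*log(3))/5


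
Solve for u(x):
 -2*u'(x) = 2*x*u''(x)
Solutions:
 u(x) = C1 + C2*log(x)


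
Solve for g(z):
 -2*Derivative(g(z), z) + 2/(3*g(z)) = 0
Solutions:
 g(z) = -sqrt(C1 + 6*z)/3
 g(z) = sqrt(C1 + 6*z)/3


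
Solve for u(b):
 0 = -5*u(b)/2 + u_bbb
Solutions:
 u(b) = C3*exp(2^(2/3)*5^(1/3)*b/2) + (C1*sin(2^(2/3)*sqrt(3)*5^(1/3)*b/4) + C2*cos(2^(2/3)*sqrt(3)*5^(1/3)*b/4))*exp(-2^(2/3)*5^(1/3)*b/4)


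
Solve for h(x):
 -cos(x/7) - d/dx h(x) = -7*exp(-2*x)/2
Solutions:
 h(x) = C1 - 7*sin(x/7) - 7*exp(-2*x)/4


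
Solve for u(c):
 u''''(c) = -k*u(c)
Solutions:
 u(c) = C1*exp(-c*(-k)^(1/4)) + C2*exp(c*(-k)^(1/4)) + C3*exp(-I*c*(-k)^(1/4)) + C4*exp(I*c*(-k)^(1/4))


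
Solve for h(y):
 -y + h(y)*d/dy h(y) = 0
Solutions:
 h(y) = -sqrt(C1 + y^2)
 h(y) = sqrt(C1 + y^2)


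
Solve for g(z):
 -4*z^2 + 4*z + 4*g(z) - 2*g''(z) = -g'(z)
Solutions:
 g(z) = C1*exp(z*(1 - sqrt(33))/4) + C2*exp(z*(1 + sqrt(33))/4) + z^2 - 3*z/2 + 11/8


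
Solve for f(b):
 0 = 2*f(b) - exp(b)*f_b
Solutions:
 f(b) = C1*exp(-2*exp(-b))


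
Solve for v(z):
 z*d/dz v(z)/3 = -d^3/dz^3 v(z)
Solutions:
 v(z) = C1 + Integral(C2*airyai(-3^(2/3)*z/3) + C3*airybi(-3^(2/3)*z/3), z)


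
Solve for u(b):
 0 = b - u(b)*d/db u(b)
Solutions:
 u(b) = -sqrt(C1 + b^2)
 u(b) = sqrt(C1 + b^2)


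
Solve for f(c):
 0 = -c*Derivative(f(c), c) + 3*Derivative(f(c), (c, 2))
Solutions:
 f(c) = C1 + C2*erfi(sqrt(6)*c/6)


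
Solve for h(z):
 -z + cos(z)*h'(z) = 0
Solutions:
 h(z) = C1 + Integral(z/cos(z), z)


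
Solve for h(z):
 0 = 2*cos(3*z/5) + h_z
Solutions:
 h(z) = C1 - 10*sin(3*z/5)/3


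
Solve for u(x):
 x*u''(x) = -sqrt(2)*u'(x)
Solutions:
 u(x) = C1 + C2*x^(1 - sqrt(2))


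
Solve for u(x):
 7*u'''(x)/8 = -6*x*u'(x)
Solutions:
 u(x) = C1 + Integral(C2*airyai(-2*6^(1/3)*7^(2/3)*x/7) + C3*airybi(-2*6^(1/3)*7^(2/3)*x/7), x)


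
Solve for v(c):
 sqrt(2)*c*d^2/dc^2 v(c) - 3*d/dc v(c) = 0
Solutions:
 v(c) = C1 + C2*c^(1 + 3*sqrt(2)/2)


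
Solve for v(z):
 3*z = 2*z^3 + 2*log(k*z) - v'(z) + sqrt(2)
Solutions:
 v(z) = C1 + z^4/2 - 3*z^2/2 + 2*z*log(k*z) + z*(-2 + sqrt(2))


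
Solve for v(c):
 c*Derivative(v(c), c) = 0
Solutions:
 v(c) = C1


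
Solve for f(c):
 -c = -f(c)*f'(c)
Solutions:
 f(c) = -sqrt(C1 + c^2)
 f(c) = sqrt(C1 + c^2)


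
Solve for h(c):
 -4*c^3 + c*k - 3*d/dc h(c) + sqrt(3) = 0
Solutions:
 h(c) = C1 - c^4/3 + c^2*k/6 + sqrt(3)*c/3


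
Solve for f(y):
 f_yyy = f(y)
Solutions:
 f(y) = C3*exp(y) + (C1*sin(sqrt(3)*y/2) + C2*cos(sqrt(3)*y/2))*exp(-y/2)


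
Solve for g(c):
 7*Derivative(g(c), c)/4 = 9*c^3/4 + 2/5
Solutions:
 g(c) = C1 + 9*c^4/28 + 8*c/35


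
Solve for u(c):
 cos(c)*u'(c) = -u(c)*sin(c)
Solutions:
 u(c) = C1*cos(c)


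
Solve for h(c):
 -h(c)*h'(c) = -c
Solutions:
 h(c) = -sqrt(C1 + c^2)
 h(c) = sqrt(C1 + c^2)


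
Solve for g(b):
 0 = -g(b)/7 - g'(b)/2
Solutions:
 g(b) = C1*exp(-2*b/7)


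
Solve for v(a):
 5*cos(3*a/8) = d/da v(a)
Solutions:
 v(a) = C1 + 40*sin(3*a/8)/3


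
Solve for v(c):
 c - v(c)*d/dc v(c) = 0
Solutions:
 v(c) = -sqrt(C1 + c^2)
 v(c) = sqrt(C1 + c^2)


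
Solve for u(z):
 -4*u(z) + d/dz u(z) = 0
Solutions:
 u(z) = C1*exp(4*z)


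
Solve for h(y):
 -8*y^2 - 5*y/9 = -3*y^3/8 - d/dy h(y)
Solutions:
 h(y) = C1 - 3*y^4/32 + 8*y^3/3 + 5*y^2/18


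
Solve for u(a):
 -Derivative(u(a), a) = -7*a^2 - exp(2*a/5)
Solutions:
 u(a) = C1 + 7*a^3/3 + 5*exp(2*a/5)/2


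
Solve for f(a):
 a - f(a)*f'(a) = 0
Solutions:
 f(a) = -sqrt(C1 + a^2)
 f(a) = sqrt(C1 + a^2)


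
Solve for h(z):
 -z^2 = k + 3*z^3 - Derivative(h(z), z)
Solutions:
 h(z) = C1 + k*z + 3*z^4/4 + z^3/3


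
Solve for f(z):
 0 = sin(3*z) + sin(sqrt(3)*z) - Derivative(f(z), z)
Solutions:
 f(z) = C1 - cos(3*z)/3 - sqrt(3)*cos(sqrt(3)*z)/3


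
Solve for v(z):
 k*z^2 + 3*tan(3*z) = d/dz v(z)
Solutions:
 v(z) = C1 + k*z^3/3 - log(cos(3*z))


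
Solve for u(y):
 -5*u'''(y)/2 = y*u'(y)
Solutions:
 u(y) = C1 + Integral(C2*airyai(-2^(1/3)*5^(2/3)*y/5) + C3*airybi(-2^(1/3)*5^(2/3)*y/5), y)


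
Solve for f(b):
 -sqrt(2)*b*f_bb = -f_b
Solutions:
 f(b) = C1 + C2*b^(sqrt(2)/2 + 1)


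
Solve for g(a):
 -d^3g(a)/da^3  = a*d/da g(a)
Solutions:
 g(a) = C1 + Integral(C2*airyai(-a) + C3*airybi(-a), a)


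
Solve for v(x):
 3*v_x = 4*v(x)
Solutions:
 v(x) = C1*exp(4*x/3)


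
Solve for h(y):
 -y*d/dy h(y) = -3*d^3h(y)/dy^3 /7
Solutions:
 h(y) = C1 + Integral(C2*airyai(3^(2/3)*7^(1/3)*y/3) + C3*airybi(3^(2/3)*7^(1/3)*y/3), y)


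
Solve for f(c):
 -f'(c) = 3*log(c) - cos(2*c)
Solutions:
 f(c) = C1 - 3*c*log(c) + 3*c + sin(2*c)/2


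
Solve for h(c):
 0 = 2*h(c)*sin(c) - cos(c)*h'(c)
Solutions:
 h(c) = C1/cos(c)^2


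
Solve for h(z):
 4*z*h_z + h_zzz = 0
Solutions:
 h(z) = C1 + Integral(C2*airyai(-2^(2/3)*z) + C3*airybi(-2^(2/3)*z), z)


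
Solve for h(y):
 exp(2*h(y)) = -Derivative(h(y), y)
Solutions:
 h(y) = log(-sqrt(-1/(C1 - y))) - log(2)/2
 h(y) = log(-1/(C1 - y))/2 - log(2)/2


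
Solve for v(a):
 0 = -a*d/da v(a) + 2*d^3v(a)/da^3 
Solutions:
 v(a) = C1 + Integral(C2*airyai(2^(2/3)*a/2) + C3*airybi(2^(2/3)*a/2), a)


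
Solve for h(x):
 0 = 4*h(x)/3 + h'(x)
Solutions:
 h(x) = C1*exp(-4*x/3)


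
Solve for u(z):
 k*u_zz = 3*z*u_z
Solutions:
 u(z) = C1 + C2*erf(sqrt(6)*z*sqrt(-1/k)/2)/sqrt(-1/k)


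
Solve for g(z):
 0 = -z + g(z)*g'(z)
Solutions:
 g(z) = -sqrt(C1 + z^2)
 g(z) = sqrt(C1 + z^2)


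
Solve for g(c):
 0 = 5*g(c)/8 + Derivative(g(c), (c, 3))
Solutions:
 g(c) = C3*exp(-5^(1/3)*c/2) + (C1*sin(sqrt(3)*5^(1/3)*c/4) + C2*cos(sqrt(3)*5^(1/3)*c/4))*exp(5^(1/3)*c/4)


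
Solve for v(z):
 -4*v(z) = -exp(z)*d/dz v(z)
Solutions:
 v(z) = C1*exp(-4*exp(-z))


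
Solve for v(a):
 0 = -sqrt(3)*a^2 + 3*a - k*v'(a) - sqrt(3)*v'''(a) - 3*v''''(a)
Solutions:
 v(a) = C1 + C2*exp(-a*(12^(1/3)*(81*k + sqrt((81*k + 2*sqrt(3))^2 - 12) + 2*sqrt(3))^(1/3) + 2*sqrt(3) + 2*18^(1/3)/(81*k + sqrt((81*k + 2*sqrt(3))^2 - 12) + 2*sqrt(3))^(1/3))/18) + C3*exp(a*(12^(1/3)*(81*k + sqrt((81*k + 2*sqrt(3))^2 - 12) + 2*sqrt(3))^(1/3) - 2^(2/3)*3^(5/6)*I*(81*k + sqrt((81*k + 2*sqrt(3))^2 - 12) + 2*sqrt(3))^(1/3) - 4*sqrt(3) - 48/((-12^(1/3) + 2^(2/3)*3^(5/6)*I)*(81*k + sqrt((81*k + 2*sqrt(3))^2 - 12) + 2*sqrt(3))^(1/3)))/36) + C4*exp(a*(12^(1/3)*(81*k + sqrt((81*k + 2*sqrt(3))^2 - 12) + 2*sqrt(3))^(1/3) + 2^(2/3)*3^(5/6)*I*(81*k + sqrt((81*k + 2*sqrt(3))^2 - 12) + 2*sqrt(3))^(1/3) - 4*sqrt(3) + 48/((12^(1/3) + 2^(2/3)*3^(5/6)*I)*(81*k + sqrt((81*k + 2*sqrt(3))^2 - 12) + 2*sqrt(3))^(1/3)))/36) - sqrt(3)*a^3/(3*k) + 3*a^2/(2*k) + 6*a/k^2


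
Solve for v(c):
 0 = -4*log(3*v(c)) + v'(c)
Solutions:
 -Integral(1/(log(_y) + log(3)), (_y, v(c)))/4 = C1 - c


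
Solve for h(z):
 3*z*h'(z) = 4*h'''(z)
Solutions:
 h(z) = C1 + Integral(C2*airyai(6^(1/3)*z/2) + C3*airybi(6^(1/3)*z/2), z)


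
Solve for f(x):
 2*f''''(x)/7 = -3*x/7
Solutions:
 f(x) = C1 + C2*x + C3*x^2 + C4*x^3 - x^5/80


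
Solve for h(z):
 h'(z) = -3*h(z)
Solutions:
 h(z) = C1*exp(-3*z)


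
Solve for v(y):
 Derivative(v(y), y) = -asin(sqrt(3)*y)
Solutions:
 v(y) = C1 - y*asin(sqrt(3)*y) - sqrt(3)*sqrt(1 - 3*y^2)/3


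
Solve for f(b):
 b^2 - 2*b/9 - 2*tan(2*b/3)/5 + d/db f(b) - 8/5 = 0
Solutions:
 f(b) = C1 - b^3/3 + b^2/9 + 8*b/5 - 3*log(cos(2*b/3))/5


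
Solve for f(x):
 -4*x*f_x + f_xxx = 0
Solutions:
 f(x) = C1 + Integral(C2*airyai(2^(2/3)*x) + C3*airybi(2^(2/3)*x), x)


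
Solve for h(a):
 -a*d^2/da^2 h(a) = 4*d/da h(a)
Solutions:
 h(a) = C1 + C2/a^3


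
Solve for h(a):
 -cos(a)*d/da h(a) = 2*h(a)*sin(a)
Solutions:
 h(a) = C1*cos(a)^2


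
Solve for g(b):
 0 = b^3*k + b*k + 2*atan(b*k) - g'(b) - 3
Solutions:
 g(b) = C1 + b^4*k/4 + b^2*k/2 - 3*b + 2*Piecewise((b*atan(b*k) - log(b^2*k^2 + 1)/(2*k), Ne(k, 0)), (0, True))


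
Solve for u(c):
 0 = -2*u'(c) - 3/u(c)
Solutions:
 u(c) = -sqrt(C1 - 3*c)
 u(c) = sqrt(C1 - 3*c)


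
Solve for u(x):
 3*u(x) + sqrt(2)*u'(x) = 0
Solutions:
 u(x) = C1*exp(-3*sqrt(2)*x/2)


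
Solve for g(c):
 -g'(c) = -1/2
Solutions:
 g(c) = C1 + c/2


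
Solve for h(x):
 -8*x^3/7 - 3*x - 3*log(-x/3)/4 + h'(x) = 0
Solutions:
 h(x) = C1 + 2*x^4/7 + 3*x^2/2 + 3*x*log(-x)/4 + 3*x*(-log(3) - 1)/4


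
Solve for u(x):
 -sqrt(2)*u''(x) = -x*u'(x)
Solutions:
 u(x) = C1 + C2*erfi(2^(1/4)*x/2)


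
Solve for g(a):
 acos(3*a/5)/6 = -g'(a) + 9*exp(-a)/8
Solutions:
 g(a) = C1 - a*acos(3*a/5)/6 + sqrt(25 - 9*a^2)/18 - 9*exp(-a)/8


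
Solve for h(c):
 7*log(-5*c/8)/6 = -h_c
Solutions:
 h(c) = C1 - 7*c*log(-c)/6 + 7*c*(-log(5) + 1 + 3*log(2))/6


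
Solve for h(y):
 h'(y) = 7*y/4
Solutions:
 h(y) = C1 + 7*y^2/8


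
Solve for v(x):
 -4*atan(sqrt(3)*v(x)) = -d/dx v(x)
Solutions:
 Integral(1/atan(sqrt(3)*_y), (_y, v(x))) = C1 + 4*x


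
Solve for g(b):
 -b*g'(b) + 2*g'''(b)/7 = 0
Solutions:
 g(b) = C1 + Integral(C2*airyai(2^(2/3)*7^(1/3)*b/2) + C3*airybi(2^(2/3)*7^(1/3)*b/2), b)


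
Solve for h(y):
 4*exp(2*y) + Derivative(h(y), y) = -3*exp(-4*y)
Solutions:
 h(y) = C1 - 2*exp(2*y) + 3*exp(-4*y)/4


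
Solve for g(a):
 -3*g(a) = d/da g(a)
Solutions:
 g(a) = C1*exp(-3*a)


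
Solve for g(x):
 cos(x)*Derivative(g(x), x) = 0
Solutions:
 g(x) = C1


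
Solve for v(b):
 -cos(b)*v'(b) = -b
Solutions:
 v(b) = C1 + Integral(b/cos(b), b)


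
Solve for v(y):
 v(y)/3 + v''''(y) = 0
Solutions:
 v(y) = (C1*sin(sqrt(2)*3^(3/4)*y/6) + C2*cos(sqrt(2)*3^(3/4)*y/6))*exp(-sqrt(2)*3^(3/4)*y/6) + (C3*sin(sqrt(2)*3^(3/4)*y/6) + C4*cos(sqrt(2)*3^(3/4)*y/6))*exp(sqrt(2)*3^(3/4)*y/6)


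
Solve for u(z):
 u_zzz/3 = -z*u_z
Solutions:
 u(z) = C1 + Integral(C2*airyai(-3^(1/3)*z) + C3*airybi(-3^(1/3)*z), z)


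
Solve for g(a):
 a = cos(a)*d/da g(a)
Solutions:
 g(a) = C1 + Integral(a/cos(a), a)


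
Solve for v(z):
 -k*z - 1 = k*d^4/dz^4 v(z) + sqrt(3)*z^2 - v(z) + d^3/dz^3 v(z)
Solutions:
 v(z) = C1*exp(z*Piecewise((-sqrt(-(k^(-3))^(1/3) + 1/(4*k^2))/2 - sqrt((k^(-3))^(1/3) + 1/(2*k^2) + 1/(4*k^3*sqrt(-(k^(-3))^(1/3) + 1/(4*k^2))))/2 - 1/(4*k), Eq(1/k, 0)), (-sqrt(2*(sqrt(1/(27*k^3) + 1/(256*k^6)) - 1/(16*k^3))^(1/3) - 2/(3*k*(sqrt(1/(27*k^3) + 1/(256*k^6)) - 1/(16*k^3))^(1/3)) + 1/(4*k^2))/2 - sqrt(-2*(sqrt(1/(27*k^3) + 1/(256*k^6)) - 1/(16*k^3))^(1/3) + 2/(3*k*(sqrt(1/(27*k^3) + 1/(256*k^6)) - 1/(16*k^3))^(1/3)) + 1/(2*k^2) + 1/(4*k^3*sqrt(2*(sqrt(1/(27*k^3) + 1/(256*k^6)) - 1/(16*k^3))^(1/3) - 2/(3*k*(sqrt(1/(27*k^3) + 1/(256*k^6)) - 1/(16*k^3))^(1/3)) + 1/(4*k^2))))/2 - 1/(4*k), True))) + C2*exp(z*Piecewise((-sqrt(-(k^(-3))^(1/3) + 1/(4*k^2))/2 + sqrt((k^(-3))^(1/3) + 1/(2*k^2) + 1/(4*k^3*sqrt(-(k^(-3))^(1/3) + 1/(4*k^2))))/2 - 1/(4*k), Eq(1/k, 0)), (-sqrt(2*(sqrt(1/(27*k^3) + 1/(256*k^6)) - 1/(16*k^3))^(1/3) - 2/(3*k*(sqrt(1/(27*k^3) + 1/(256*k^6)) - 1/(16*k^3))^(1/3)) + 1/(4*k^2))/2 + sqrt(-2*(sqrt(1/(27*k^3) + 1/(256*k^6)) - 1/(16*k^3))^(1/3) + 2/(3*k*(sqrt(1/(27*k^3) + 1/(256*k^6)) - 1/(16*k^3))^(1/3)) + 1/(2*k^2) + 1/(4*k^3*sqrt(2*(sqrt(1/(27*k^3) + 1/(256*k^6)) - 1/(16*k^3))^(1/3) - 2/(3*k*(sqrt(1/(27*k^3) + 1/(256*k^6)) - 1/(16*k^3))^(1/3)) + 1/(4*k^2))))/2 - 1/(4*k), True))) + C3*exp(z*Piecewise((sqrt(-(k^(-3))^(1/3) + 1/(4*k^2))/2 - sqrt((k^(-3))^(1/3) + 1/(2*k^2) - 1/(4*k^3*sqrt(-(k^(-3))^(1/3) + 1/(4*k^2))))/2 - 1/(4*k), Eq(1/k, 0)), (sqrt(2*(sqrt(1/(27*k^3) + 1/(256*k^6)) - 1/(16*k^3))^(1/3) - 2/(3*k*(sqrt(1/(27*k^3) + 1/(256*k^6)) - 1/(16*k^3))^(1/3)) + 1/(4*k^2))/2 - sqrt(-2*(sqrt(1/(27*k^3) + 1/(256*k^6)) - 1/(16*k^3))^(1/3) + 2/(3*k*(sqrt(1/(27*k^3) + 1/(256*k^6)) - 1/(16*k^3))^(1/3)) + 1/(2*k^2) - 1/(4*k^3*sqrt(2*(sqrt(1/(27*k^3) + 1/(256*k^6)) - 1/(16*k^3))^(1/3) - 2/(3*k*(sqrt(1/(27*k^3) + 1/(256*k^6)) - 1/(16*k^3))^(1/3)) + 1/(4*k^2))))/2 - 1/(4*k), True))) + C4*exp(z*Piecewise((sqrt(-(k^(-3))^(1/3) + 1/(4*k^2))/2 + sqrt((k^(-3))^(1/3) + 1/(2*k^2) - 1/(4*k^3*sqrt(-(k^(-3))^(1/3) + 1/(4*k^2))))/2 - 1/(4*k), Eq(1/k, 0)), (sqrt(2*(sqrt(1/(27*k^3) + 1/(256*k^6)) - 1/(16*k^3))^(1/3) - 2/(3*k*(sqrt(1/(27*k^3) + 1/(256*k^6)) - 1/(16*k^3))^(1/3)) + 1/(4*k^2))/2 + sqrt(-2*(sqrt(1/(27*k^3) + 1/(256*k^6)) - 1/(16*k^3))^(1/3) + 2/(3*k*(sqrt(1/(27*k^3) + 1/(256*k^6)) - 1/(16*k^3))^(1/3)) + 1/(2*k^2) - 1/(4*k^3*sqrt(2*(sqrt(1/(27*k^3) + 1/(256*k^6)) - 1/(16*k^3))^(1/3) - 2/(3*k*(sqrt(1/(27*k^3) + 1/(256*k^6)) - 1/(16*k^3))^(1/3)) + 1/(4*k^2))))/2 - 1/(4*k), True))) + k*z + sqrt(3)*z^2 + 1


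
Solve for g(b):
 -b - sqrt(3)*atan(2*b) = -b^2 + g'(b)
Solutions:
 g(b) = C1 + b^3/3 - b^2/2 - sqrt(3)*(b*atan(2*b) - log(4*b^2 + 1)/4)


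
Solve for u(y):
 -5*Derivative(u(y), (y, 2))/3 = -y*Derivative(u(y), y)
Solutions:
 u(y) = C1 + C2*erfi(sqrt(30)*y/10)


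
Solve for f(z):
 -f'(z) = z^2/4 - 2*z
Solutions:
 f(z) = C1 - z^3/12 + z^2


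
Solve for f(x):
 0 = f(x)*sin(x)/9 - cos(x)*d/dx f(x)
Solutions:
 f(x) = C1/cos(x)^(1/9)


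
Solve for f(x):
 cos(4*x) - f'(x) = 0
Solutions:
 f(x) = C1 + sin(4*x)/4


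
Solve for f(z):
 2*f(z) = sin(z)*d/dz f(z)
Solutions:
 f(z) = C1*(cos(z) - 1)/(cos(z) + 1)


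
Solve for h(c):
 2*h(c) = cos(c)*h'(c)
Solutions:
 h(c) = C1*(sin(c) + 1)/(sin(c) - 1)


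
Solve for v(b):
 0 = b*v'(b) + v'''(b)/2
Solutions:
 v(b) = C1 + Integral(C2*airyai(-2^(1/3)*b) + C3*airybi(-2^(1/3)*b), b)


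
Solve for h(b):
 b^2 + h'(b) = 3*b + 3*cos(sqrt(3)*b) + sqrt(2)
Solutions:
 h(b) = C1 - b^3/3 + 3*b^2/2 + sqrt(2)*b + sqrt(3)*sin(sqrt(3)*b)


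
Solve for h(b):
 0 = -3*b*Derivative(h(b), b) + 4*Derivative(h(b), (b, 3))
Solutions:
 h(b) = C1 + Integral(C2*airyai(6^(1/3)*b/2) + C3*airybi(6^(1/3)*b/2), b)


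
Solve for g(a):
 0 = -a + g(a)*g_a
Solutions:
 g(a) = -sqrt(C1 + a^2)
 g(a) = sqrt(C1 + a^2)


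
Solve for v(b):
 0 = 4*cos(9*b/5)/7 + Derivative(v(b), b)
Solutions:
 v(b) = C1 - 20*sin(9*b/5)/63


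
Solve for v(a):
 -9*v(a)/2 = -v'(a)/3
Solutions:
 v(a) = C1*exp(27*a/2)


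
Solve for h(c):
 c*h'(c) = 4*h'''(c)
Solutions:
 h(c) = C1 + Integral(C2*airyai(2^(1/3)*c/2) + C3*airybi(2^(1/3)*c/2), c)


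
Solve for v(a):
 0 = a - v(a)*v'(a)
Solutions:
 v(a) = -sqrt(C1 + a^2)
 v(a) = sqrt(C1 + a^2)


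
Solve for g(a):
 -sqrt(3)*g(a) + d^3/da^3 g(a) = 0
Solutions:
 g(a) = C3*exp(3^(1/6)*a) + (C1*sin(3^(2/3)*a/2) + C2*cos(3^(2/3)*a/2))*exp(-3^(1/6)*a/2)


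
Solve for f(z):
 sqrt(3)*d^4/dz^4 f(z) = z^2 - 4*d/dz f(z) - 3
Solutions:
 f(z) = C1 + C4*exp(-2^(2/3)*3^(5/6)*z/3) + z^3/12 - 3*z/4 + (C2*sin(2^(2/3)*3^(1/3)*z/2) + C3*cos(2^(2/3)*3^(1/3)*z/2))*exp(2^(2/3)*3^(5/6)*z/6)


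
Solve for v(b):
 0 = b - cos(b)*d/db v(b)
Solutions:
 v(b) = C1 + Integral(b/cos(b), b)


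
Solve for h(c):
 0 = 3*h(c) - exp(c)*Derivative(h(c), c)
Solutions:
 h(c) = C1*exp(-3*exp(-c))


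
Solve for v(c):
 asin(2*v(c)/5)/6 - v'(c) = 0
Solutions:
 Integral(1/asin(2*_y/5), (_y, v(c))) = C1 + c/6


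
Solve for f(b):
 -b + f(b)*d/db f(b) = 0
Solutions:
 f(b) = -sqrt(C1 + b^2)
 f(b) = sqrt(C1 + b^2)


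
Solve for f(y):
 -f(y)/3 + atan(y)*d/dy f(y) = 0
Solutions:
 f(y) = C1*exp(Integral(1/atan(y), y)/3)


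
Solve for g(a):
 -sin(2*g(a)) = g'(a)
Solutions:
 g(a) = pi - acos((-C1 - exp(4*a))/(C1 - exp(4*a)))/2
 g(a) = acos((-C1 - exp(4*a))/(C1 - exp(4*a)))/2


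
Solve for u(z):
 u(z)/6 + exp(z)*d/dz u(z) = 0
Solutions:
 u(z) = C1*exp(exp(-z)/6)


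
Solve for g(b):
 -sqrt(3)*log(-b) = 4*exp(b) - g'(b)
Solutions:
 g(b) = C1 + sqrt(3)*b*log(-b) - sqrt(3)*b + 4*exp(b)


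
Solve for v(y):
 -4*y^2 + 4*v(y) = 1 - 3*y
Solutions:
 v(y) = y^2 - 3*y/4 + 1/4


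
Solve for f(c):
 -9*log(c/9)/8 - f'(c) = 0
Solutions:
 f(c) = C1 - 9*c*log(c)/8 + 9*c/8 + 9*c*log(3)/4


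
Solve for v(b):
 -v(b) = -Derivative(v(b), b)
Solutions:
 v(b) = C1*exp(b)


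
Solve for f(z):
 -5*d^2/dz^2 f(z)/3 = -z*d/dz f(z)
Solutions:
 f(z) = C1 + C2*erfi(sqrt(30)*z/10)


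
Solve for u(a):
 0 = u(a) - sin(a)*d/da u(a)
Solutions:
 u(a) = C1*sqrt(cos(a) - 1)/sqrt(cos(a) + 1)


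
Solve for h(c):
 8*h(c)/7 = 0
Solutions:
 h(c) = 0


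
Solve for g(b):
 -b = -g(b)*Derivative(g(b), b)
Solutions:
 g(b) = -sqrt(C1 + b^2)
 g(b) = sqrt(C1 + b^2)


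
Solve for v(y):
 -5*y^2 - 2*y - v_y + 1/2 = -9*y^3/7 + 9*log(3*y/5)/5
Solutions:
 v(y) = C1 + 9*y^4/28 - 5*y^3/3 - y^2 - 9*y*log(y)/5 - 9*y*log(3)/5 + 23*y/10 + 9*y*log(5)/5


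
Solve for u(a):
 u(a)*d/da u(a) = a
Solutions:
 u(a) = -sqrt(C1 + a^2)
 u(a) = sqrt(C1 + a^2)


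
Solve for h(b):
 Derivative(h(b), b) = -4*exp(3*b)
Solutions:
 h(b) = C1 - 4*exp(3*b)/3


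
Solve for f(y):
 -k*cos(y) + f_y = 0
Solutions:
 f(y) = C1 + k*sin(y)


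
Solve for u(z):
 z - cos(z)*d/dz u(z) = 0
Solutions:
 u(z) = C1 + Integral(z/cos(z), z)


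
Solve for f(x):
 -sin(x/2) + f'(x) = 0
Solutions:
 f(x) = C1 - 2*cos(x/2)


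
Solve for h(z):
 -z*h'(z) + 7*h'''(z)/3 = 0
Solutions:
 h(z) = C1 + Integral(C2*airyai(3^(1/3)*7^(2/3)*z/7) + C3*airybi(3^(1/3)*7^(2/3)*z/7), z)


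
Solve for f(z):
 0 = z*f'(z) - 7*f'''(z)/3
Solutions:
 f(z) = C1 + Integral(C2*airyai(3^(1/3)*7^(2/3)*z/7) + C3*airybi(3^(1/3)*7^(2/3)*z/7), z)


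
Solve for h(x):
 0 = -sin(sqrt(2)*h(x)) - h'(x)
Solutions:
 h(x) = sqrt(2)*(pi - acos((-exp(2*sqrt(2)*C1) - exp(2*sqrt(2)*x))/(exp(2*sqrt(2)*C1) - exp(2*sqrt(2)*x)))/2)
 h(x) = sqrt(2)*acos((-exp(2*sqrt(2)*C1) - exp(2*sqrt(2)*x))/(exp(2*sqrt(2)*C1) - exp(2*sqrt(2)*x)))/2


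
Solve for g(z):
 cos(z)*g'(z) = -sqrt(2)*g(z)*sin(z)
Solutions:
 g(z) = C1*cos(z)^(sqrt(2))


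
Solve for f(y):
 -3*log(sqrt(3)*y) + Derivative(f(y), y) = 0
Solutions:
 f(y) = C1 + 3*y*log(y) - 3*y + 3*y*log(3)/2


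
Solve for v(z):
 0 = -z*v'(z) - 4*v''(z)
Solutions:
 v(z) = C1 + C2*erf(sqrt(2)*z/4)


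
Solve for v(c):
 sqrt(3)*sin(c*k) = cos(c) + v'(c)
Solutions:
 v(c) = C1 - sin(c) - sqrt(3)*cos(c*k)/k


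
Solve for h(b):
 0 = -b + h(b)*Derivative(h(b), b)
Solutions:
 h(b) = -sqrt(C1 + b^2)
 h(b) = sqrt(C1 + b^2)


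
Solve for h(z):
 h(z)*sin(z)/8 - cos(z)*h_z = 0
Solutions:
 h(z) = C1/cos(z)^(1/8)


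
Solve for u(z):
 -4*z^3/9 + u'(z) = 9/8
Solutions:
 u(z) = C1 + z^4/9 + 9*z/8


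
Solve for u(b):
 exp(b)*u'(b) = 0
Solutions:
 u(b) = C1


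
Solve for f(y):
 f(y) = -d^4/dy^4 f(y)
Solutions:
 f(y) = (C1*sin(sqrt(2)*y/2) + C2*cos(sqrt(2)*y/2))*exp(-sqrt(2)*y/2) + (C3*sin(sqrt(2)*y/2) + C4*cos(sqrt(2)*y/2))*exp(sqrt(2)*y/2)


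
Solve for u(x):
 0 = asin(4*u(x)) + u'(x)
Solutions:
 Integral(1/asin(4*_y), (_y, u(x))) = C1 - x


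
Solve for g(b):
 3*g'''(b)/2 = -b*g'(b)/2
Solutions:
 g(b) = C1 + Integral(C2*airyai(-3^(2/3)*b/3) + C3*airybi(-3^(2/3)*b/3), b)


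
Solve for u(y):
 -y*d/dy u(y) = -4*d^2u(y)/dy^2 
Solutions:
 u(y) = C1 + C2*erfi(sqrt(2)*y/4)


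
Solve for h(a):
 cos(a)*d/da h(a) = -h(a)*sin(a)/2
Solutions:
 h(a) = C1*sqrt(cos(a))


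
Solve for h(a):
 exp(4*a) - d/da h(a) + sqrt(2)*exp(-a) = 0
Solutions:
 h(a) = C1 + exp(4*a)/4 - sqrt(2)*exp(-a)


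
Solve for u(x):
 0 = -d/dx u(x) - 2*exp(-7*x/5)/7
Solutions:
 u(x) = C1 + 10*exp(-7*x/5)/49


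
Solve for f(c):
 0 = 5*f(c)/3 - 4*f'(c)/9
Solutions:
 f(c) = C1*exp(15*c/4)


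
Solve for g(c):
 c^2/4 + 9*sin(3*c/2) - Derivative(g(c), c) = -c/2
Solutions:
 g(c) = C1 + c^3/12 + c^2/4 - 6*cos(3*c/2)


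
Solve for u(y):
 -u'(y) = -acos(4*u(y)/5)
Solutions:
 Integral(1/acos(4*_y/5), (_y, u(y))) = C1 + y


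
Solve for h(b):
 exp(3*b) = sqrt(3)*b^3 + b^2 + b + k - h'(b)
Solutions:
 h(b) = C1 + sqrt(3)*b^4/4 + b^3/3 + b^2/2 + b*k - exp(3*b)/3


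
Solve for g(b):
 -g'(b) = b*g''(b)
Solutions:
 g(b) = C1 + C2*log(b)


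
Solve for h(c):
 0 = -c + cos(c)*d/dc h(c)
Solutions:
 h(c) = C1 + Integral(c/cos(c), c)


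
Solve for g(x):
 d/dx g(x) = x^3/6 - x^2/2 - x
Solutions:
 g(x) = C1 + x^4/24 - x^3/6 - x^2/2


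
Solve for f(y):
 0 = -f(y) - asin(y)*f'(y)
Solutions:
 f(y) = C1*exp(-Integral(1/asin(y), y))


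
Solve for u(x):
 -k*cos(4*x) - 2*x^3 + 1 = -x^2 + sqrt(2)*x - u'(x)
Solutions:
 u(x) = C1 + k*sin(4*x)/4 + x^4/2 - x^3/3 + sqrt(2)*x^2/2 - x


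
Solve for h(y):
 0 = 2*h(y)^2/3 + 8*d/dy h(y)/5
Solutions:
 h(y) = 12/(C1 + 5*y)


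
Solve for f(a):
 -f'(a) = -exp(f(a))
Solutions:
 f(a) = log(-1/(C1 + a))


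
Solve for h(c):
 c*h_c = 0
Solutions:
 h(c) = C1


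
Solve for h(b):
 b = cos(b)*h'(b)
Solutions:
 h(b) = C1 + Integral(b/cos(b), b)


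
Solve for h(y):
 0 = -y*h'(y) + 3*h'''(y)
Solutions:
 h(y) = C1 + Integral(C2*airyai(3^(2/3)*y/3) + C3*airybi(3^(2/3)*y/3), y)


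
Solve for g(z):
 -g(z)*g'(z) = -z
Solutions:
 g(z) = -sqrt(C1 + z^2)
 g(z) = sqrt(C1 + z^2)


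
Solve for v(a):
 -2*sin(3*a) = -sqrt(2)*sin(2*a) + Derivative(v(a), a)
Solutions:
 v(a) = C1 - sqrt(2)*cos(2*a)/2 + 2*cos(3*a)/3


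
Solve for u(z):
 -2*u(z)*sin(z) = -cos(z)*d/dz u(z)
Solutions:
 u(z) = C1/cos(z)^2


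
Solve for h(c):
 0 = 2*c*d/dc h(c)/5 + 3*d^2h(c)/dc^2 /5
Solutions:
 h(c) = C1 + C2*erf(sqrt(3)*c/3)


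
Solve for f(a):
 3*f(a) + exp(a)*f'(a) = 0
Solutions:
 f(a) = C1*exp(3*exp(-a))


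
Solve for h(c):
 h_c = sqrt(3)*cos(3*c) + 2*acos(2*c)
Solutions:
 h(c) = C1 + 2*c*acos(2*c) - sqrt(1 - 4*c^2) + sqrt(3)*sin(3*c)/3


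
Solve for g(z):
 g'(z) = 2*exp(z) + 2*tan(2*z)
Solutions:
 g(z) = C1 + 2*exp(z) - log(cos(2*z))


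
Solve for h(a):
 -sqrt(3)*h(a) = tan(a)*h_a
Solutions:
 h(a) = C1/sin(a)^(sqrt(3))


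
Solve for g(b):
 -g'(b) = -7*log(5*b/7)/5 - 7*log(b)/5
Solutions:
 g(b) = C1 + 14*b*log(b)/5 - 14*b/5 - 7*b*log(7)/5 + 7*b*log(5)/5


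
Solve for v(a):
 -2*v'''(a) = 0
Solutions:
 v(a) = C1 + C2*a + C3*a^2


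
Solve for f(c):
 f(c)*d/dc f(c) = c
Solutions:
 f(c) = -sqrt(C1 + c^2)
 f(c) = sqrt(C1 + c^2)


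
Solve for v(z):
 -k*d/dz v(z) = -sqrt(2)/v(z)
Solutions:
 v(z) = -sqrt(C1 + 2*sqrt(2)*z/k)
 v(z) = sqrt(C1 + 2*sqrt(2)*z/k)


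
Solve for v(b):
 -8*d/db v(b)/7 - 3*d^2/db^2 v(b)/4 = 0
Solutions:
 v(b) = C1 + C2*exp(-32*b/21)


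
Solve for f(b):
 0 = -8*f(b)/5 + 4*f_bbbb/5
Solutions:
 f(b) = C1*exp(-2^(1/4)*b) + C2*exp(2^(1/4)*b) + C3*sin(2^(1/4)*b) + C4*cos(2^(1/4)*b)


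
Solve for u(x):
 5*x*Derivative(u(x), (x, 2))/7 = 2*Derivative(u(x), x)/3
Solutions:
 u(x) = C1 + C2*x^(29/15)


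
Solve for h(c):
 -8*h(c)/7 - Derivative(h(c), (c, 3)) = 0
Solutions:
 h(c) = C3*exp(-2*7^(2/3)*c/7) + (C1*sin(sqrt(3)*7^(2/3)*c/7) + C2*cos(sqrt(3)*7^(2/3)*c/7))*exp(7^(2/3)*c/7)


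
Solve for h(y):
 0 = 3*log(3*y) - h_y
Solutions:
 h(y) = C1 + 3*y*log(y) - 3*y + y*log(27)


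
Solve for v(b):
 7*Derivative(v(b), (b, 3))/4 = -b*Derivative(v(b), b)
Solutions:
 v(b) = C1 + Integral(C2*airyai(-14^(2/3)*b/7) + C3*airybi(-14^(2/3)*b/7), b)


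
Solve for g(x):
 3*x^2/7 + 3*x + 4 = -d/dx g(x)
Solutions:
 g(x) = C1 - x^3/7 - 3*x^2/2 - 4*x


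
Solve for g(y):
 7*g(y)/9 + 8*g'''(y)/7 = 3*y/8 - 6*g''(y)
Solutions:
 g(y) = C1*exp(y*(-42 + 21*63^(1/3)/(2*sqrt(130) + 67)^(1/3) + 147^(1/3)*(2*sqrt(130) + 67)^(1/3))/24)*sin(3^(1/6)*7^(1/3)*y*(-3^(2/3)*7^(1/3)*(2*sqrt(130) + 67)^(1/3) + 63/(2*sqrt(130) + 67)^(1/3))/24) + C2*exp(y*(-42 + 21*63^(1/3)/(2*sqrt(130) + 67)^(1/3) + 147^(1/3)*(2*sqrt(130) + 67)^(1/3))/24)*cos(3^(1/6)*7^(1/3)*y*(-3^(2/3)*7^(1/3)*(2*sqrt(130) + 67)^(1/3) + 63/(2*sqrt(130) + 67)^(1/3))/24) + C3*exp(-y*(21*63^(1/3)/(2*sqrt(130) + 67)^(1/3) + 21 + 147^(1/3)*(2*sqrt(130) + 67)^(1/3))/12) + 27*y/56


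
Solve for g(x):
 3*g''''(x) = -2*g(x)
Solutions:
 g(x) = (C1*sin(6^(3/4)*x/6) + C2*cos(6^(3/4)*x/6))*exp(-6^(3/4)*x/6) + (C3*sin(6^(3/4)*x/6) + C4*cos(6^(3/4)*x/6))*exp(6^(3/4)*x/6)


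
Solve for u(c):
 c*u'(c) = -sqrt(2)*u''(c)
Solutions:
 u(c) = C1 + C2*erf(2^(1/4)*c/2)


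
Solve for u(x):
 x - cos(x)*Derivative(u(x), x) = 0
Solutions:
 u(x) = C1 + Integral(x/cos(x), x)


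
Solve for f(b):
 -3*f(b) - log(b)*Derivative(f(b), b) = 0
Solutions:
 f(b) = C1*exp(-3*li(b))


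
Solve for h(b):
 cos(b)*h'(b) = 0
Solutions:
 h(b) = C1


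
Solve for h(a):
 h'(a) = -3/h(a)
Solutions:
 h(a) = -sqrt(C1 - 6*a)
 h(a) = sqrt(C1 - 6*a)


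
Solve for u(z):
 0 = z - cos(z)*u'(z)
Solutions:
 u(z) = C1 + Integral(z/cos(z), z)


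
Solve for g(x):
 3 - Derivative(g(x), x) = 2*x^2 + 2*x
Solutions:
 g(x) = C1 - 2*x^3/3 - x^2 + 3*x


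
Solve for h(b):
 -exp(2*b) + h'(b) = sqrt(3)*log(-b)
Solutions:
 h(b) = C1 + sqrt(3)*b*log(-b) - sqrt(3)*b + exp(2*b)/2


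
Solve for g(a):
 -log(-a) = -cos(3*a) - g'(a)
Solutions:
 g(a) = C1 + a*log(-a) - a - sin(3*a)/3


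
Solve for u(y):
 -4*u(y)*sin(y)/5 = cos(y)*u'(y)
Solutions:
 u(y) = C1*cos(y)^(4/5)


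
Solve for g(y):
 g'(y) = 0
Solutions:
 g(y) = C1


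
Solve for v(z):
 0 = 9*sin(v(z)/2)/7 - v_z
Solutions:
 -9*z/7 + log(cos(v(z)/2) - 1) - log(cos(v(z)/2) + 1) = C1


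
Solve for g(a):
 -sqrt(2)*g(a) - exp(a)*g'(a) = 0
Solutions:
 g(a) = C1*exp(sqrt(2)*exp(-a))


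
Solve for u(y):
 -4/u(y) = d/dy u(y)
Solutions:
 u(y) = -sqrt(C1 - 8*y)
 u(y) = sqrt(C1 - 8*y)


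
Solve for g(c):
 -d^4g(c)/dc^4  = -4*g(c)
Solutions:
 g(c) = C1*exp(-sqrt(2)*c) + C2*exp(sqrt(2)*c) + C3*sin(sqrt(2)*c) + C4*cos(sqrt(2)*c)


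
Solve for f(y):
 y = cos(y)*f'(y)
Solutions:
 f(y) = C1 + Integral(y/cos(y), y)


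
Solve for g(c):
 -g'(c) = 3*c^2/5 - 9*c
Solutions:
 g(c) = C1 - c^3/5 + 9*c^2/2


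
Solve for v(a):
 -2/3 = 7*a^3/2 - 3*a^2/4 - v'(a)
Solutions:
 v(a) = C1 + 7*a^4/8 - a^3/4 + 2*a/3


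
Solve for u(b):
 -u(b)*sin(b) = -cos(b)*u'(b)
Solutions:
 u(b) = C1/cos(b)


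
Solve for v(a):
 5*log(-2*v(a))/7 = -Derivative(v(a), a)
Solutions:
 7*Integral(1/(log(-_y) + log(2)), (_y, v(a)))/5 = C1 - a


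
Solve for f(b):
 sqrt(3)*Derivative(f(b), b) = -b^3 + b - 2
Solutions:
 f(b) = C1 - sqrt(3)*b^4/12 + sqrt(3)*b^2/6 - 2*sqrt(3)*b/3


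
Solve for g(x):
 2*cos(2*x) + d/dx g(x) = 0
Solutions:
 g(x) = C1 - sin(2*x)


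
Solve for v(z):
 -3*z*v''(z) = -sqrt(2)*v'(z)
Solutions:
 v(z) = C1 + C2*z^(sqrt(2)/3 + 1)


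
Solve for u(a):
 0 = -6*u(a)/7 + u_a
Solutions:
 u(a) = C1*exp(6*a/7)


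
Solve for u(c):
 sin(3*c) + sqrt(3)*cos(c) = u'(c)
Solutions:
 u(c) = C1 + sqrt(3)*sin(c) - cos(3*c)/3


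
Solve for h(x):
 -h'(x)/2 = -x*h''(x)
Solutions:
 h(x) = C1 + C2*x^(3/2)


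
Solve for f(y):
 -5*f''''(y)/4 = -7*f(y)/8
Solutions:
 f(y) = C1*exp(-10^(3/4)*7^(1/4)*y/10) + C2*exp(10^(3/4)*7^(1/4)*y/10) + C3*sin(10^(3/4)*7^(1/4)*y/10) + C4*cos(10^(3/4)*7^(1/4)*y/10)


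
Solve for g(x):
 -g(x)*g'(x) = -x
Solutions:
 g(x) = -sqrt(C1 + x^2)
 g(x) = sqrt(C1 + x^2)


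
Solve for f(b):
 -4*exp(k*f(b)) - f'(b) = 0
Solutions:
 f(b) = Piecewise((log(1/(C1*k + 4*b*k))/k, Ne(k, 0)), (nan, True))
 f(b) = Piecewise((C1 - 4*b, Eq(k, 0)), (nan, True))


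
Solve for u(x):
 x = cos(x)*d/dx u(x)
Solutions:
 u(x) = C1 + Integral(x/cos(x), x)


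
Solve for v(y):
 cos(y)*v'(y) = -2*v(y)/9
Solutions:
 v(y) = C1*(sin(y) - 1)^(1/9)/(sin(y) + 1)^(1/9)


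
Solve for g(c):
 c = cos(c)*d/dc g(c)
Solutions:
 g(c) = C1 + Integral(c/cos(c), c)


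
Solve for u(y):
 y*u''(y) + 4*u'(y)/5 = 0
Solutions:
 u(y) = C1 + C2*y^(1/5)


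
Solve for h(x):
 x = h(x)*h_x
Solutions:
 h(x) = -sqrt(C1 + x^2)
 h(x) = sqrt(C1 + x^2)


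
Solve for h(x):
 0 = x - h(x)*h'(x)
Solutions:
 h(x) = -sqrt(C1 + x^2)
 h(x) = sqrt(C1 + x^2)


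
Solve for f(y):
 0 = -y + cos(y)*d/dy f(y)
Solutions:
 f(y) = C1 + Integral(y/cos(y), y)


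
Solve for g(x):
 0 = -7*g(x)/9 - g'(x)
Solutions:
 g(x) = C1*exp(-7*x/9)


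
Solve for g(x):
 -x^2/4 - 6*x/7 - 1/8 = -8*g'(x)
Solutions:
 g(x) = C1 + x^3/96 + 3*x^2/56 + x/64


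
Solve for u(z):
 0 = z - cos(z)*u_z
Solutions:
 u(z) = C1 + Integral(z/cos(z), z)


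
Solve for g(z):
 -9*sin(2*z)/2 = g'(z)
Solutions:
 g(z) = C1 + 9*cos(2*z)/4


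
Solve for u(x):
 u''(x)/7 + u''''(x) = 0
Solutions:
 u(x) = C1 + C2*x + C3*sin(sqrt(7)*x/7) + C4*cos(sqrt(7)*x/7)


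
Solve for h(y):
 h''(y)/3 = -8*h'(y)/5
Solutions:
 h(y) = C1 + C2*exp(-24*y/5)


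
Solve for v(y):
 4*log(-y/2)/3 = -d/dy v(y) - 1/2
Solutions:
 v(y) = C1 - 4*y*log(-y)/3 + y*(5 + 8*log(2))/6


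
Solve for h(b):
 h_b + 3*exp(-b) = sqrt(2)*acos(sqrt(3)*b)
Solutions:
 h(b) = C1 + sqrt(2)*b*acos(sqrt(3)*b) - sqrt(6)*sqrt(1 - 3*b^2)/3 + 3*exp(-b)


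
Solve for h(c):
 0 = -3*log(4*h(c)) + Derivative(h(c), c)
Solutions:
 -Integral(1/(log(_y) + 2*log(2)), (_y, h(c)))/3 = C1 - c


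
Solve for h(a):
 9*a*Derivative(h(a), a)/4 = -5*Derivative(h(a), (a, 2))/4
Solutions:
 h(a) = C1 + C2*erf(3*sqrt(10)*a/10)


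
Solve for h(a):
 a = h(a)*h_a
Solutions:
 h(a) = -sqrt(C1 + a^2)
 h(a) = sqrt(C1 + a^2)


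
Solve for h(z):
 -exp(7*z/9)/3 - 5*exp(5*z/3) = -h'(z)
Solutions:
 h(z) = C1 + 3*exp(7*z/9)/7 + 3*exp(5*z/3)


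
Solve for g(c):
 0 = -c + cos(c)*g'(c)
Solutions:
 g(c) = C1 + Integral(c/cos(c), c)


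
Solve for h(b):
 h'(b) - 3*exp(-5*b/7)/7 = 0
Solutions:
 h(b) = C1 - 3*exp(-5*b/7)/5


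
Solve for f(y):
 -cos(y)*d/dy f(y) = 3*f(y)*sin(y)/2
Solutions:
 f(y) = C1*cos(y)^(3/2)


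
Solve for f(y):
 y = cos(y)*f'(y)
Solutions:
 f(y) = C1 + Integral(y/cos(y), y)


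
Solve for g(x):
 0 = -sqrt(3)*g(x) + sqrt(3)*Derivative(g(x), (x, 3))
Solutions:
 g(x) = C3*exp(x) + (C1*sin(sqrt(3)*x/2) + C2*cos(sqrt(3)*x/2))*exp(-x/2)


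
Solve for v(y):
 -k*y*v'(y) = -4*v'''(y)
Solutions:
 v(y) = C1 + Integral(C2*airyai(2^(1/3)*k^(1/3)*y/2) + C3*airybi(2^(1/3)*k^(1/3)*y/2), y)


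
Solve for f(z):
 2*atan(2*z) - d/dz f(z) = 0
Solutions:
 f(z) = C1 + 2*z*atan(2*z) - log(4*z^2 + 1)/2


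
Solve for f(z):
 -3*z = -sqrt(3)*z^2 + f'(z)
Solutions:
 f(z) = C1 + sqrt(3)*z^3/3 - 3*z^2/2


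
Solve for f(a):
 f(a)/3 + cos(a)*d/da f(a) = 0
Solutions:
 f(a) = C1*(sin(a) - 1)^(1/6)/(sin(a) + 1)^(1/6)


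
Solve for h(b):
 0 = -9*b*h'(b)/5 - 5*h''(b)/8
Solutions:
 h(b) = C1 + C2*erf(6*b/5)


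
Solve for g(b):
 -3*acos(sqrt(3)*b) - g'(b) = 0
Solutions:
 g(b) = C1 - 3*b*acos(sqrt(3)*b) + sqrt(3)*sqrt(1 - 3*b^2)


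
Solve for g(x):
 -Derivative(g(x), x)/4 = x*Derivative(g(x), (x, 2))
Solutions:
 g(x) = C1 + C2*x^(3/4)


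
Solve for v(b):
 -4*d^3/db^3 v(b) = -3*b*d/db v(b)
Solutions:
 v(b) = C1 + Integral(C2*airyai(6^(1/3)*b/2) + C3*airybi(6^(1/3)*b/2), b)


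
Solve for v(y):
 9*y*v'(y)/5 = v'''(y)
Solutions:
 v(y) = C1 + Integral(C2*airyai(15^(2/3)*y/5) + C3*airybi(15^(2/3)*y/5), y)


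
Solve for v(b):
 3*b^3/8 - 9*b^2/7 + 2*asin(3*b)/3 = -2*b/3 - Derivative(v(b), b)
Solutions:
 v(b) = C1 - 3*b^4/32 + 3*b^3/7 - b^2/3 - 2*b*asin(3*b)/3 - 2*sqrt(1 - 9*b^2)/9


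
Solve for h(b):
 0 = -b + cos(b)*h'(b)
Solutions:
 h(b) = C1 + Integral(b/cos(b), b)


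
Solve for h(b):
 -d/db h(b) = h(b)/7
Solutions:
 h(b) = C1*exp(-b/7)


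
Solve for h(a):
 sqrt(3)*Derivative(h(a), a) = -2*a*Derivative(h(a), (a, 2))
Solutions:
 h(a) = C1 + C2*a^(1 - sqrt(3)/2)


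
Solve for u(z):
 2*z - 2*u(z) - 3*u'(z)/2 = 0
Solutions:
 u(z) = C1*exp(-4*z/3) + z - 3/4


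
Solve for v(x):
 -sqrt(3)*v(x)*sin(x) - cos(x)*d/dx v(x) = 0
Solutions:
 v(x) = C1*cos(x)^(sqrt(3))


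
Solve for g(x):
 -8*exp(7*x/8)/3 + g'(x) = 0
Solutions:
 g(x) = C1 + 64*exp(7*x/8)/21


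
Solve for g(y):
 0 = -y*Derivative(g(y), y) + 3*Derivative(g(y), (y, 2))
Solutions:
 g(y) = C1 + C2*erfi(sqrt(6)*y/6)


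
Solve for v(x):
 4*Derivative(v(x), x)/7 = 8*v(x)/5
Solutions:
 v(x) = C1*exp(14*x/5)


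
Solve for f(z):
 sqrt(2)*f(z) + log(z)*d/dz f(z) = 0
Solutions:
 f(z) = C1*exp(-sqrt(2)*li(z))


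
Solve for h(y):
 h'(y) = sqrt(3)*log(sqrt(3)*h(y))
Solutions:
 -2*sqrt(3)*Integral(1/(2*log(_y) + log(3)), (_y, h(y)))/3 = C1 - y


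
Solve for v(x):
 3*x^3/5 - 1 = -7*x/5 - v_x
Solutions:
 v(x) = C1 - 3*x^4/20 - 7*x^2/10 + x


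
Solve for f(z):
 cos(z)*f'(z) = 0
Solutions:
 f(z) = C1


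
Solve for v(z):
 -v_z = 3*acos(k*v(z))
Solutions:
 Integral(1/acos(_y*k), (_y, v(z))) = C1 - 3*z


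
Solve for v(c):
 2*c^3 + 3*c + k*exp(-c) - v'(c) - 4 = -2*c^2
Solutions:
 v(c) = C1 + c^4/2 + 2*c^3/3 + 3*c^2/2 - 4*c - k*exp(-c)


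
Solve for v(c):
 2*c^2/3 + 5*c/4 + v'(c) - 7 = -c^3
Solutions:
 v(c) = C1 - c^4/4 - 2*c^3/9 - 5*c^2/8 + 7*c


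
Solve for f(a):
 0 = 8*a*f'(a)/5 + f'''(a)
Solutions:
 f(a) = C1 + Integral(C2*airyai(-2*5^(2/3)*a/5) + C3*airybi(-2*5^(2/3)*a/5), a)


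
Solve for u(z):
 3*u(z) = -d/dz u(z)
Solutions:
 u(z) = C1*exp(-3*z)


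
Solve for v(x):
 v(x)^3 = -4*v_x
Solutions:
 v(x) = -sqrt(2)*sqrt(-1/(C1 - x))
 v(x) = sqrt(2)*sqrt(-1/(C1 - x))


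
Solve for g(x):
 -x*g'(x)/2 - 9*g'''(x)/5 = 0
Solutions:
 g(x) = C1 + Integral(C2*airyai(-60^(1/3)*x/6) + C3*airybi(-60^(1/3)*x/6), x)


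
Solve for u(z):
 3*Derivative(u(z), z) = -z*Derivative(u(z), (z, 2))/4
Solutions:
 u(z) = C1 + C2/z^11


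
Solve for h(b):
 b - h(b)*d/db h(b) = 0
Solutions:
 h(b) = -sqrt(C1 + b^2)
 h(b) = sqrt(C1 + b^2)


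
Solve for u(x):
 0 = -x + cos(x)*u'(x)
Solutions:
 u(x) = C1 + Integral(x/cos(x), x)


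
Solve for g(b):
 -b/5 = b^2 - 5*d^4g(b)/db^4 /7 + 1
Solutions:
 g(b) = C1 + C2*b + C3*b^2 + C4*b^3 + 7*b^6/1800 + 7*b^5/3000 + 7*b^4/120


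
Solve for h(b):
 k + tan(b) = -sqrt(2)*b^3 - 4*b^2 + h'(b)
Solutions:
 h(b) = C1 + sqrt(2)*b^4/4 + 4*b^3/3 + b*k - log(cos(b))


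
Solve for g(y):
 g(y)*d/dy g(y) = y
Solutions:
 g(y) = -sqrt(C1 + y^2)
 g(y) = sqrt(C1 + y^2)


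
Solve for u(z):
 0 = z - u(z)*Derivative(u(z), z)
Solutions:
 u(z) = -sqrt(C1 + z^2)
 u(z) = sqrt(C1 + z^2)


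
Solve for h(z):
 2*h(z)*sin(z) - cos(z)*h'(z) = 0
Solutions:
 h(z) = C1/cos(z)^2


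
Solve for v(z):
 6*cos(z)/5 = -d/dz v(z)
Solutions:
 v(z) = C1 - 6*sin(z)/5


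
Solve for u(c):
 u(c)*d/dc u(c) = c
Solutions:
 u(c) = -sqrt(C1 + c^2)
 u(c) = sqrt(C1 + c^2)


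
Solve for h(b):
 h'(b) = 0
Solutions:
 h(b) = C1


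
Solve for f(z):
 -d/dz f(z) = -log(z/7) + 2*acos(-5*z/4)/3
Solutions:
 f(z) = C1 + z*log(z) - 2*z*acos(-5*z/4)/3 - z*log(7) - z - 2*sqrt(16 - 25*z^2)/15


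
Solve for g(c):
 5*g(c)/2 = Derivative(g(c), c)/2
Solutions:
 g(c) = C1*exp(5*c)


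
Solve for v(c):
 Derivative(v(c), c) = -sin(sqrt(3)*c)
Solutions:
 v(c) = C1 + sqrt(3)*cos(sqrt(3)*c)/3


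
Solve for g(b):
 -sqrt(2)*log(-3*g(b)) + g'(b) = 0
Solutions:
 -sqrt(2)*Integral(1/(log(-_y) + log(3)), (_y, g(b)))/2 = C1 - b


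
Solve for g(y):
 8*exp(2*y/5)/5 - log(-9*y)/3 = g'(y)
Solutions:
 g(y) = C1 - y*log(-y)/3 + y*(1 - 2*log(3))/3 + 4*exp(2*y/5)


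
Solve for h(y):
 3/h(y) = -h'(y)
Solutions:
 h(y) = -sqrt(C1 - 6*y)
 h(y) = sqrt(C1 - 6*y)


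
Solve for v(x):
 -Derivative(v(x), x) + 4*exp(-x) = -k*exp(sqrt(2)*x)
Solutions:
 v(x) = C1 + sqrt(2)*k*exp(sqrt(2)*x)/2 - 4*exp(-x)


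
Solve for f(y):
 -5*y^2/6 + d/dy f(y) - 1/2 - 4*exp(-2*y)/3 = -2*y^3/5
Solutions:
 f(y) = C1 - y^4/10 + 5*y^3/18 + y/2 - 2*exp(-2*y)/3


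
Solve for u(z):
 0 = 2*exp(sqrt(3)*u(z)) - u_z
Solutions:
 u(z) = sqrt(3)*(2*log(-1/(C1 + 2*z)) - log(3))/6


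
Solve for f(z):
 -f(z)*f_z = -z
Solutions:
 f(z) = -sqrt(C1 + z^2)
 f(z) = sqrt(C1 + z^2)


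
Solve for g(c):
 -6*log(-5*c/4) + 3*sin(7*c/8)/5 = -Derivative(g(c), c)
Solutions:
 g(c) = C1 + 6*c*log(-c) - 12*c*log(2) - 6*c + 6*c*log(5) + 24*cos(7*c/8)/35


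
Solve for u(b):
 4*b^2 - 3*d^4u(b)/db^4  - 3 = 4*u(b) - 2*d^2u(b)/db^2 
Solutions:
 u(b) = b^2 + (C1*sin(sqrt(2)*3^(3/4)*b*sin(atan(sqrt(11))/2)/3) + C2*cos(sqrt(2)*3^(3/4)*b*sin(atan(sqrt(11))/2)/3))*exp(-sqrt(2)*3^(3/4)*b*cos(atan(sqrt(11))/2)/3) + (C3*sin(sqrt(2)*3^(3/4)*b*sin(atan(sqrt(11))/2)/3) + C4*cos(sqrt(2)*3^(3/4)*b*sin(atan(sqrt(11))/2)/3))*exp(sqrt(2)*3^(3/4)*b*cos(atan(sqrt(11))/2)/3) + 1/4


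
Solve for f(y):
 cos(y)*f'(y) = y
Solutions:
 f(y) = C1 + Integral(y/cos(y), y)


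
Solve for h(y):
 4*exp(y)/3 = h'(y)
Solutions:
 h(y) = C1 + 4*exp(y)/3


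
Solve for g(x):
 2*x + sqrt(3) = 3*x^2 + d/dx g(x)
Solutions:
 g(x) = C1 - x^3 + x^2 + sqrt(3)*x


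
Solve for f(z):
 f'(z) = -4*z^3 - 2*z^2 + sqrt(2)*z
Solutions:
 f(z) = C1 - z^4 - 2*z^3/3 + sqrt(2)*z^2/2


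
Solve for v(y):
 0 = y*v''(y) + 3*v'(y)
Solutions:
 v(y) = C1 + C2/y^2


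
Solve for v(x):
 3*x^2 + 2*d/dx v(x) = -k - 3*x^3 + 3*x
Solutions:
 v(x) = C1 - k*x/2 - 3*x^4/8 - x^3/2 + 3*x^2/4


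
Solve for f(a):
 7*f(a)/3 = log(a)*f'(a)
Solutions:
 f(a) = C1*exp(7*li(a)/3)


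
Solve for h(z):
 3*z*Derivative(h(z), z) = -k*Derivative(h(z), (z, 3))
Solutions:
 h(z) = C1 + Integral(C2*airyai(3^(1/3)*z*(-1/k)^(1/3)) + C3*airybi(3^(1/3)*z*(-1/k)^(1/3)), z)


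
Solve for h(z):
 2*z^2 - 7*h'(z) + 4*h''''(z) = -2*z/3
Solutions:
 h(z) = C1 + C4*exp(14^(1/3)*z/2) + 2*z^3/21 + z^2/21 + (C2*sin(14^(1/3)*sqrt(3)*z/4) + C3*cos(14^(1/3)*sqrt(3)*z/4))*exp(-14^(1/3)*z/4)


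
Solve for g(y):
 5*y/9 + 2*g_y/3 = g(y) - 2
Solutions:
 g(y) = C1*exp(3*y/2) + 5*y/9 + 64/27


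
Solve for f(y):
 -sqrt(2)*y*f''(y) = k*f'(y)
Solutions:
 f(y) = C1 + y^(-sqrt(2)*re(k)/2 + 1)*(C2*sin(sqrt(2)*log(y)*Abs(im(k))/2) + C3*cos(sqrt(2)*log(y)*im(k)/2))


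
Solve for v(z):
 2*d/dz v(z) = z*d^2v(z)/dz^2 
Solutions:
 v(z) = C1 + C2*z^3


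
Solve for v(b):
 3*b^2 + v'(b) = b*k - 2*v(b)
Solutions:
 v(b) = C1*exp(-2*b) - 3*b^2/2 + b*k/2 + 3*b/2 - k/4 - 3/4


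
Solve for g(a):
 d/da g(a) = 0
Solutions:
 g(a) = C1


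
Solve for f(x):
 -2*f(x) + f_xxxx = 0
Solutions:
 f(x) = C1*exp(-2^(1/4)*x) + C2*exp(2^(1/4)*x) + C3*sin(2^(1/4)*x) + C4*cos(2^(1/4)*x)


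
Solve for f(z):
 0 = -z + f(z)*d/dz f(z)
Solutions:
 f(z) = -sqrt(C1 + z^2)
 f(z) = sqrt(C1 + z^2)


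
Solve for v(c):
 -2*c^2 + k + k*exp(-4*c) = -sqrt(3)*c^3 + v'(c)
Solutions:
 v(c) = C1 + sqrt(3)*c^4/4 - 2*c^3/3 + c*k - k*exp(-4*c)/4


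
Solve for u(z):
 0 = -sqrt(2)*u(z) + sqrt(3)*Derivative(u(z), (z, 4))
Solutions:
 u(z) = C1*exp(-2^(1/8)*3^(7/8)*z/3) + C2*exp(2^(1/8)*3^(7/8)*z/3) + C3*sin(2^(1/8)*3^(7/8)*z/3) + C4*cos(2^(1/8)*3^(7/8)*z/3)


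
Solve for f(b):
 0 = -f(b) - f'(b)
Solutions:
 f(b) = C1*exp(-b)


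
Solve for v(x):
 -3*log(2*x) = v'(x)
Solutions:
 v(x) = C1 - 3*x*log(x) - x*log(8) + 3*x


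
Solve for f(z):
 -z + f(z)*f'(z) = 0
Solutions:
 f(z) = -sqrt(C1 + z^2)
 f(z) = sqrt(C1 + z^2)


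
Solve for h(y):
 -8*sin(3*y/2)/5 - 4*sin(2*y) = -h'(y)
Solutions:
 h(y) = C1 - 16*cos(3*y/2)/15 - 2*cos(2*y)


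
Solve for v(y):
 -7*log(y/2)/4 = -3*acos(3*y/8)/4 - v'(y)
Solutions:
 v(y) = C1 + 7*y*log(y)/4 - 3*y*acos(3*y/8)/4 - 7*y/4 - 7*y*log(2)/4 + sqrt(64 - 9*y^2)/4
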